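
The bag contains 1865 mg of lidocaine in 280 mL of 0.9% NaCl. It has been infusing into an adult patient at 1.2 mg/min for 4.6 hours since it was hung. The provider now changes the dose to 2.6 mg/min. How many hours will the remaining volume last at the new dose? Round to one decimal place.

Initial rate:
1.2 mg/min × 60 min/hr = 72 mg/hr
Concentration = 1865 mg ÷ 280 mL = 6.660714 mg/mL
Rate = 72 mg/hr ÷ 6.660714 mg/mL = 10.80965 mL/hr
Volume infused so far = 10.80965 mL/hr × 4.6 hr = 49.7244 mL
Volume remaining = 280 − 49.7244 = 230.2756 mL
New rate:
2.6 mg/min × 60 min/hr = 156 mg/hr
Rate = 156 mg/hr ÷ 6.660714 mg/mL = 23.42091 mL/hr
Time remaining = 230.2756 mL ÷ 23.42091 mL/hr = 9.832051 hr

9.8 hours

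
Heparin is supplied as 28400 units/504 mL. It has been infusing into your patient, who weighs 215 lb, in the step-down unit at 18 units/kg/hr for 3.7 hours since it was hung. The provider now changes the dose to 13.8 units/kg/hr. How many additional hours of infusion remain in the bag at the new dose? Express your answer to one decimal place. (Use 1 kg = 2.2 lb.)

Initial rate:
Weight = 215 lb ÷ 2.2 lb/kg = 97.72727 kg
Dose = 18 units/kg/hr × 97.72727 kg = 1759.091 units/hr
Concentration = 28400 units ÷ 504 mL = 56.34921 units/mL
Rate = 1759.091 units/hr ÷ 56.34921 units/mL = 31.21767 mL/hr
Volume infused so far = 31.21767 mL/hr × 3.7 hr = 115.5054 mL
Volume remaining = 504 − 115.5054 = 388.4946 mL
New rate:
Dose = 13.8 units/kg/hr × 97.72727 kg = 1348.636 units/hr
Rate = 1348.636 units/hr ÷ 56.34921 units/mL = 23.93355 mL/hr
Time remaining = 388.4946 mL ÷ 23.93355 mL/hr = 16.23222 hr

16.2 hours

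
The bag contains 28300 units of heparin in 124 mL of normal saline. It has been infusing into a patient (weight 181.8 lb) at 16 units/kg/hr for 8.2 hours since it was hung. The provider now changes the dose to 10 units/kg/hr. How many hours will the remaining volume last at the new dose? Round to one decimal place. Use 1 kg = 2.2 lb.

21.1 hours

Initial rate:
Weight = 181.8 lb ÷ 2.2 lb/kg = 82.63636 kg
Dose = 16 units/kg/hr × 82.63636 kg = 1322.182 units/hr
Concentration = 28300 units ÷ 124 mL = 228.2258 units/mL
Rate = 1322.182 units/hr ÷ 228.2258 units/mL = 5.793305 mL/hr
Volume infused so far = 5.793305 mL/hr × 8.2 hr = 47.50511 mL
Volume remaining = 124 − 47.50511 = 76.49489 mL
New rate:
Dose = 10 units/kg/hr × 82.63636 kg = 826.3636 units/hr
Rate = 826.3636 units/hr ÷ 228.2258 units/mL = 3.620816 mL/hr
Time remaining = 76.49489 mL ÷ 3.620816 mL/hr = 21.12642 hr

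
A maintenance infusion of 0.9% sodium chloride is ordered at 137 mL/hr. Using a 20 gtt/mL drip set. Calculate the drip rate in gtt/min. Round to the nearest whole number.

137 mL/hr ÷ 60 min/hr = 2.283333 mL/min
2.283333 mL/min × 20 gtt/mL = 45.66667 gtt/min

46 gtt/min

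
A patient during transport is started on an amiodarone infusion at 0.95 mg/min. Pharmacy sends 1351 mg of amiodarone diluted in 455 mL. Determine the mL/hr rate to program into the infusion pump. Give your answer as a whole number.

0.95 mg/min × 60 min/hr = 57 mg/hr
Concentration = 1351 mg ÷ 455 mL = 2.969231 mg/mL
Rate = 57 mg/hr ÷ 2.969231 mg/mL = 19.19689 mL/hr

19 mL/hr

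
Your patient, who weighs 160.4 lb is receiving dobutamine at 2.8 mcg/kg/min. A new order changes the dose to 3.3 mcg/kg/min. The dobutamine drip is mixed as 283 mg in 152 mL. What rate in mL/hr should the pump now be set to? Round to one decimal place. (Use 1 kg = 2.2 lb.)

Weight = 160.4 lb ÷ 2.2 lb/kg = 72.90909 kg
Dose = 3.3 mcg/kg/min × 72.90909 kg = 240.6 mcg/min
240.6 mcg/min × 60 min/hr = 14436 mcg/hr
Concentration = 283 mg ÷ 152 mL = 1.861842 mg/mL = 1861.842 mcg/mL
Rate = 14436 mcg/hr ÷ 1861.842 mcg/mL = 7.753611 mL/hr

7.8 mL/hr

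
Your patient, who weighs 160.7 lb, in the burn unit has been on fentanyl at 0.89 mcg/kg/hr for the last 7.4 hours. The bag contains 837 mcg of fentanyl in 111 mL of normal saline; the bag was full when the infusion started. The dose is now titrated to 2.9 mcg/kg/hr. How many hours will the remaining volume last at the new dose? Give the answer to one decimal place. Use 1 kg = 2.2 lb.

1.7 hours

Initial rate:
Weight = 160.7 lb ÷ 2.2 lb/kg = 73.04545 kg
Dose = 0.89 mcg/kg/hr × 73.04545 kg = 65.01045 mcg/hr
Concentration = 837 mcg ÷ 111 mL = 7.540541 mcg/mL
Rate = 65.01045 mcg/hr ÷ 7.540541 mcg/mL = 8.621458 mL/hr
Volume infused so far = 8.621458 mL/hr × 7.4 hr = 63.79879 mL
Volume remaining = 111 − 63.79879 = 47.20121 mL
New rate:
Dose = 2.9 mcg/kg/hr × 73.04545 kg = 211.8318 mcg/hr
Rate = 211.8318 mcg/hr ÷ 7.540541 mcg/mL = 28.09239 mL/hr
Time remaining = 47.20121 mL ÷ 28.09239 mL/hr = 1.680213 hr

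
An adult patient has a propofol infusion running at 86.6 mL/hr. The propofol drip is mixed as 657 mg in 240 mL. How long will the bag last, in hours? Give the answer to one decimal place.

Duration = 240 mL ÷ 86.6 mL/hr = 2.771363 hr

2.8 hours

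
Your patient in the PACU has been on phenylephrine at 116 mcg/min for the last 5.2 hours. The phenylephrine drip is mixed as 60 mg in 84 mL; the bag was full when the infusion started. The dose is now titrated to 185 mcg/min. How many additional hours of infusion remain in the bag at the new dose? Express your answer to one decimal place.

Initial rate:
116 mcg/min × 60 min/hr = 6960 mcg/hr
Concentration = 60 mg ÷ 84 mL = 0.7142857 mg/mL = 714.2857 mcg/mL
Rate = 6960 mcg/hr ÷ 714.2857 mcg/mL = 9.744 mL/hr
Volume infused so far = 9.744 mL/hr × 5.2 hr = 50.6688 mL
Volume remaining = 84 − 50.6688 = 33.3312 mL
New rate:
185 mcg/min × 60 min/hr = 11100 mcg/hr
Rate = 11100 mcg/hr ÷ 714.2857 mcg/mL = 15.54 mL/hr
Time remaining = 33.3312 mL ÷ 15.54 mL/hr = 2.144865 hr

2.1 hours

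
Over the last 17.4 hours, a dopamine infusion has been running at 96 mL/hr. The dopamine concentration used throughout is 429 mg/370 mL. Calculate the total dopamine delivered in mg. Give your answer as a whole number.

1937 mg

Concentration = 429 mg ÷ 370 mL = 1.159459 mg/mL = 1159.459 mcg/mL
Drug rate = 96 mL/hr × 1159.459 mcg/mL = 111308.1 mcg/hr
Total = 111308.1 mcg/hr × 17.4 hr = 1936761 mcg = 1936.761 mg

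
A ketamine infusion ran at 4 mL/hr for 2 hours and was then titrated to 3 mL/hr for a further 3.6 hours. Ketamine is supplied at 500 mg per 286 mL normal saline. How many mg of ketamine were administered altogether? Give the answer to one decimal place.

Concentration = 500 mg ÷ 286 mL = 1.748252 mg/mL
Stage 1: 4 mL/hr × 2 hr = 8 mL → 8 mL × 1.748252 mg/mL = 13.98601 mg
Stage 2: 3 mL/hr × 3.6 hr = 10.8 mL → 10.8 mL × 1.748252 mg/mL = 18.88112 mg
Total = 13.98601 + 18.88112 = 32.86713 mg

32.9 mg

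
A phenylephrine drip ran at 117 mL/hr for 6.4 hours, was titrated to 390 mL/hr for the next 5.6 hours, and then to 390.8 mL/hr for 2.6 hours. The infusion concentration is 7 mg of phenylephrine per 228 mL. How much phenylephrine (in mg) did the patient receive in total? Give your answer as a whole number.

121 mg

Concentration = 7 mg ÷ 228 mL = 0.03070175 mg/mL
Stage 1: 117 mL/hr × 6.4 hr = 748.8 mL → 748.8 mL × 0.03070175 mg/mL = 22.98947 mg
Stage 2: 390 mL/hr × 5.6 hr = 2184 mL → 2184 mL × 0.03070175 mg/mL = 67.05263 mg
Stage 3: 390.8 mL/hr × 2.6 hr = 1016.08 mL → 1016.08 mL × 0.03070175 mg/mL = 31.19544 mg
Total = 22.98947 + 67.05263 + 31.19544 = 121.2375 mg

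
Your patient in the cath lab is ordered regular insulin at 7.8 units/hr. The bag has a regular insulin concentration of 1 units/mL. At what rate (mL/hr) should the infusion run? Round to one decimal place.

Rate = 7.8 units/hr ÷ 1 units/mL = 7.8 mL/hr

7.8 mL/hr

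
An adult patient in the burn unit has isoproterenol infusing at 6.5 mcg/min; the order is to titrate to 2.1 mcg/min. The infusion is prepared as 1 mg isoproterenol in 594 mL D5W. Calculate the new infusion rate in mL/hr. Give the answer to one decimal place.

74.8 mL/hr

2.1 mcg/min × 60 min/hr = 126 mcg/hr
Concentration = 1 mg ÷ 594 mL = 0.001683502 mg/mL = 1.683502 mcg/mL
Rate = 126 mcg/hr ÷ 1.683502 mcg/mL = 74.844 mL/hr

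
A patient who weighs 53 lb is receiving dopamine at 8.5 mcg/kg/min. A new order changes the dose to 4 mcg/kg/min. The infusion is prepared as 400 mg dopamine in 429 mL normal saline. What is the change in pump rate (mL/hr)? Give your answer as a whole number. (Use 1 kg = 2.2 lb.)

At the current dose:
Weight = 53 lb ÷ 2.2 lb/kg = 24.09091 kg
Dose = 8.5 mcg/kg/min × 24.09091 kg = 204.7727 mcg/min
204.7727 mcg/min × 60 min/hr = 12286.36 mcg/hr
Concentration = 400 mg ÷ 429 mL = 0.9324009 mg/mL = 932.4009 mcg/mL
Rate = 12286.36 mcg/hr ÷ 932.4009 mcg/mL = 13.17712 mL/hr
At the new dose:
Dose = 4 mcg/kg/min × 24.09091 kg = 96.36364 mcg/min
96.36364 mcg/min × 60 min/hr = 5781.818 mcg/hr
Rate = 5781.818 mcg/hr ÷ 932.4009 mcg/mL = 6.201 mL/hr
Change = 6.201 − 13.17712 = -6.976125 mL/hr → 6.976125 mL/hr decrease

7 mL/hr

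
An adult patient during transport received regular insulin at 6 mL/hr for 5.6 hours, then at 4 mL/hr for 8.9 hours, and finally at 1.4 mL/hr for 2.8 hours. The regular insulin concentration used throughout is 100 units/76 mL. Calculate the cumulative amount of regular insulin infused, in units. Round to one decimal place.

Concentration = 100 units ÷ 76 mL = 1.315789 units/mL
Stage 1: 6 mL/hr × 5.6 hr = 33.6 mL → 33.6 mL × 1.315789 units/mL = 44.21053 units
Stage 2: 4 mL/hr × 8.9 hr = 35.6 mL → 35.6 mL × 1.315789 units/mL = 46.84211 units
Stage 3: 1.4 mL/hr × 2.8 hr = 3.92 mL → 3.92 mL × 1.315789 units/mL = 5.157895 units
Total = 44.21053 + 46.84211 + 5.157895 = 96.21053 units

96.2 units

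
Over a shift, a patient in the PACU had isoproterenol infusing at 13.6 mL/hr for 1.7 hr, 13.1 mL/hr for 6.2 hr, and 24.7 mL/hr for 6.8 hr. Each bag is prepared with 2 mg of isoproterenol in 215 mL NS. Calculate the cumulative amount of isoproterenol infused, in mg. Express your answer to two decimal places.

Concentration = 2 mg ÷ 215 mL = 0.009302326 mg/mL
Stage 1: 13.6 mL/hr × 1.7 hr = 23.12 mL → 23.12 mL × 0.009302326 mg/mL = 0.2150698 mg
Stage 2: 13.1 mL/hr × 6.2 hr = 81.22 mL → 81.22 mL × 0.009302326 mg/mL = 0.7555349 mg
Stage 3: 24.7 mL/hr × 6.8 hr = 167.96 mL → 167.96 mL × 0.009302326 mg/mL = 1.562419 mg
Total = 0.2150698 + 0.7555349 + 1.562419 = 2.533023 mg

2.53 mg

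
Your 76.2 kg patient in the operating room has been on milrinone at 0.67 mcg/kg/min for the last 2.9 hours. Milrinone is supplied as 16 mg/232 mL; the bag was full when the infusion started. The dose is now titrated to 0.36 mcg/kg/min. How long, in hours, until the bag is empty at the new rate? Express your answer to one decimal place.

4.3 hours

Initial rate:
Dose = 0.67 mcg/kg/min × 76.2 kg = 51.054 mcg/min
51.054 mcg/min × 60 min/hr = 3063.24 mcg/hr
Concentration = 16 mg ÷ 232 mL = 0.06896552 mg/mL = 68.96552 mcg/mL
Rate = 3063.24 mcg/hr ÷ 68.96552 mcg/mL = 44.41698 mL/hr
Volume infused so far = 44.41698 mL/hr × 2.9 hr = 128.8092 mL
Volume remaining = 232 − 128.8092 = 103.1908 mL
New rate:
Dose = 0.36 mcg/kg/min × 76.2 kg = 27.432 mcg/min
27.432 mcg/min × 60 min/hr = 1645.92 mcg/hr
Rate = 1645.92 mcg/hr ÷ 68.96552 mcg/mL = 23.86584 mL/hr
Time remaining = 103.1908 mL ÷ 23.86584 mL/hr = 4.323785 hr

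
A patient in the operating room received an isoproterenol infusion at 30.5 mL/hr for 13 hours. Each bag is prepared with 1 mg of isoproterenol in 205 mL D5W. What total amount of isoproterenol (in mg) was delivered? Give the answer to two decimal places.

1.93 mg

Concentration = 1 mg ÷ 205 mL = 0.004878049 mg/mL = 4.878049 mcg/mL
Drug rate = 30.5 mL/hr × 4.878049 mcg/mL = 148.7805 mcg/hr
Total = 148.7805 mcg/hr × 13 hr = 1934.146 mcg = 1.934146 mg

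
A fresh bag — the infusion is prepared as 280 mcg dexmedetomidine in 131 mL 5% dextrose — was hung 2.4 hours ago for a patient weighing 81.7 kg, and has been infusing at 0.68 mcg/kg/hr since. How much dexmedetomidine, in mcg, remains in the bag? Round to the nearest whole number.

147 mcg

Dose = 0.68 mcg/kg/hr × 81.7 kg = 55.556 mcg/hr
Concentration = 280 mcg ÷ 131 mL = 2.137405 mcg/mL
Rate = 55.556 mcg/hr ÷ 2.137405 mcg/mL = 25.99227 mL/hr
Volume infused = 25.99227 mL/hr × 2.4 hr = 62.38145 mL
Volume remaining = 131 − 62.38145 = 68.61855 mL
Drug remaining = 68.61855 mL × 2.137405 mcg/mL = 146.6656 mcg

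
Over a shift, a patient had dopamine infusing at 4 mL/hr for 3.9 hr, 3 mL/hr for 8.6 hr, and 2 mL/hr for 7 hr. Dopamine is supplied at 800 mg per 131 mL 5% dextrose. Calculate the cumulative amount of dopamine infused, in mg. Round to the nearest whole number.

338 mg

Concentration = 800 mg ÷ 131 mL = 6.10687 mg/mL
Stage 1: 4 mL/hr × 3.9 hr = 15.6 mL → 15.6 mL × 6.10687 mg/mL = 95.26718 mg
Stage 2: 3 mL/hr × 8.6 hr = 25.8 mL → 25.8 mL × 6.10687 mg/mL = 157.5573 mg
Stage 3: 2 mL/hr × 7 hr = 14 mL → 14 mL × 6.10687 mg/mL = 85.49618 mg
Total = 95.26718 + 157.5573 + 85.49618 = 338.3206 mg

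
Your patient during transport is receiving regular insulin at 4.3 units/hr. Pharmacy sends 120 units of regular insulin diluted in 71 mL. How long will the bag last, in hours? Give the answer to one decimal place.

27.9 hours

Concentration = 120 units ÷ 71 mL = 1.690141 units/mL
Rate = 4.3 units/hr ÷ 1.690141 units/mL = 2.544167 mL/hr
Duration = 71 mL ÷ 2.544167 mL/hr = 27.90698 hr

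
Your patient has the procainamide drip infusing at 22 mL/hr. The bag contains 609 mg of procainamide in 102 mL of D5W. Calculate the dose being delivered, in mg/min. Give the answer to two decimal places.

2.19 mg/min

Concentration = 609 mg ÷ 102 mL = 5.970588 mg/mL
Drug rate = 22 mL/hr × 5.970588 mg/mL = 131.3529 mg/hr
131.3529 mg/hr ÷ 60 min/hr = 2.189216 mg/min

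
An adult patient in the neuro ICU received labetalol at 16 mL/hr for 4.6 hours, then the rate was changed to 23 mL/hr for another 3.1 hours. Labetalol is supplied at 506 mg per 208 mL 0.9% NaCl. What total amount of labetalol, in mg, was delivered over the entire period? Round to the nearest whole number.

352 mg

Concentration = 506 mg ÷ 208 mL = 2.432692 mg/mL
Stage 1: 16 mL/hr × 4.6 hr = 73.6 mL → 73.6 mL × 2.432692 mg/mL = 179.0462 mg
Stage 2: 23 mL/hr × 3.1 hr = 71.3 mL → 71.3 mL × 2.432692 mg/mL = 173.451 mg
Total = 179.0462 + 173.451 = 352.4971 mg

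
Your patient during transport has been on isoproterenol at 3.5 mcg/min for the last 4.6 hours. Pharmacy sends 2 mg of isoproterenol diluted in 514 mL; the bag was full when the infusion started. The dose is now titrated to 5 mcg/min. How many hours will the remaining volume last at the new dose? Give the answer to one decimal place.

3.4 hours

Initial rate:
3.5 mcg/min × 60 min/hr = 210 mcg/hr
Concentration = 2 mg ÷ 514 mL = 0.003891051 mg/mL = 3.891051 mcg/mL
Rate = 210 mcg/hr ÷ 3.891051 mcg/mL = 53.97 mL/hr
Volume infused so far = 53.97 mL/hr × 4.6 hr = 248.262 mL
Volume remaining = 514 − 248.262 = 265.738 mL
New rate:
5 mcg/min × 60 min/hr = 300 mcg/hr
Rate = 300 mcg/hr ÷ 3.891051 mcg/mL = 77.1 mL/hr
Time remaining = 265.738 mL ÷ 77.1 mL/hr = 3.446667 hr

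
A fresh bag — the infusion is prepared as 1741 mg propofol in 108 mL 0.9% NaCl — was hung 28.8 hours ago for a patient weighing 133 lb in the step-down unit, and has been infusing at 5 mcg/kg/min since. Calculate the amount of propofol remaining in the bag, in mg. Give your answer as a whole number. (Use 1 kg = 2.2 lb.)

1219 mg

Weight = 133 lb ÷ 2.2 lb/kg = 60.45455 kg
Dose = 5 mcg/kg/min × 60.45455 kg = 302.2727 mcg/min
302.2727 mcg/min × 60 min/hr = 18136.36 mcg/hr
Concentration = 1741 mg ÷ 108 mL = 16.12037 mg/mL = 16120.37 mcg/mL
Rate = 18136.36 mcg/hr ÷ 16120.37 mcg/mL = 1.125059 mL/hr
Volume infused = 1.125059 mL/hr × 28.8 hr = 32.40169 mL
Volume remaining = 108 − 32.40169 = 75.59831 mL
Drug remaining = 75.59831 mL × 16120.37 mcg/mL = 1218673 mcg = 1218.673 mg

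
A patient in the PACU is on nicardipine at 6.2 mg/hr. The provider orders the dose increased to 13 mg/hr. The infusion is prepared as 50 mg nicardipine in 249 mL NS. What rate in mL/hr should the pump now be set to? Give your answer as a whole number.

65 mL/hr

Concentration = 50 mg ÷ 249 mL = 0.2008032 mg/mL
Rate = 13 mg/hr ÷ 0.2008032 mg/mL = 64.74 mL/hr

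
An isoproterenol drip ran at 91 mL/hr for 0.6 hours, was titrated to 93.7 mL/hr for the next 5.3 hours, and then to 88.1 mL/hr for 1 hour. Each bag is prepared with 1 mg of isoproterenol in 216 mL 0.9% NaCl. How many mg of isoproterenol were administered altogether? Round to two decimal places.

Concentration = 1 mg ÷ 216 mL = 0.00462963 mg/mL
Stage 1: 91 mL/hr × 0.6 hr = 54.6 mL → 54.6 mL × 0.00462963 mg/mL = 0.2527778 mg
Stage 2: 93.7 mL/hr × 5.3 hr = 496.61 mL → 496.61 mL × 0.00462963 mg/mL = 2.29912 mg
Stage 3: 88.1 mL/hr × 1 hr = 88.1 mL → 88.1 mL × 0.00462963 mg/mL = 0.4078704 mg
Total = 0.2527778 + 2.29912 + 0.4078704 = 2.959769 mg

2.96 mg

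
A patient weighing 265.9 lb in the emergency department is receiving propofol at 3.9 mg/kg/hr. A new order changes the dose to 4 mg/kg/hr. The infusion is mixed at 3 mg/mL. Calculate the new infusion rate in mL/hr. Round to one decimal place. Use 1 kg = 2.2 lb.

Weight = 265.9 lb ÷ 2.2 lb/kg = 120.8636 kg
Dose = 4 mg/kg/hr × 120.8636 kg = 483.4545 mg/hr
Rate = 483.4545 mg/hr ÷ 3 mg/mL = 161.1515 mL/hr

161.2 mL/hr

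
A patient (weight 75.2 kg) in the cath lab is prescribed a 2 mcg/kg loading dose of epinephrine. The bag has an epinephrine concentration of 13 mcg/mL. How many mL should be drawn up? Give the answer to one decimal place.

11.6 mL

Dose = 2 mcg/kg × 75.2 kg = 150.4 mcg
Volume = 150.4 mcg ÷ 13 mcg/mL = 11.56923 mL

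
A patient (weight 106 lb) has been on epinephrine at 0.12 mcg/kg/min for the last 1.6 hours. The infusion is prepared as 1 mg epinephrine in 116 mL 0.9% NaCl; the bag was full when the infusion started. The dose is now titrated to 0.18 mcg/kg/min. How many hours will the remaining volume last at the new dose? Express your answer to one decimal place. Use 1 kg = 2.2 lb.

0.9 hours

Initial rate:
Weight = 106 lb ÷ 2.2 lb/kg = 48.18182 kg
Dose = 0.12 mcg/kg/min × 48.18182 kg = 5.781818 mcg/min
5.781818 mcg/min × 60 min/hr = 346.9091 mcg/hr
Concentration = 1 mg ÷ 116 mL = 0.00862069 mg/mL = 8.62069 mcg/mL
Rate = 346.9091 mcg/hr ÷ 8.62069 mcg/mL = 40.24145 mL/hr
Volume infused so far = 40.24145 mL/hr × 1.6 hr = 64.38633 mL
Volume remaining = 116 − 64.38633 = 51.61367 mL
New rate:
Dose = 0.18 mcg/kg/min × 48.18182 kg = 8.672727 mcg/min
8.672727 mcg/min × 60 min/hr = 520.3636 mcg/hr
Rate = 520.3636 mcg/hr ÷ 8.62069 mcg/mL = 60.36218 mL/hr
Time remaining = 51.61367 mL ÷ 60.36218 mL/hr = 0.8550664 hr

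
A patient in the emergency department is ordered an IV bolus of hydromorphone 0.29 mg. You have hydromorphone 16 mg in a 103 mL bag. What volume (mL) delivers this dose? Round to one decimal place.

Concentration = 16 mg ÷ 103 mL = 0.1553398 mg/mL
Volume = 0.29 mg ÷ 0.1553398 mg/mL = 1.866875 mL

1.9 mL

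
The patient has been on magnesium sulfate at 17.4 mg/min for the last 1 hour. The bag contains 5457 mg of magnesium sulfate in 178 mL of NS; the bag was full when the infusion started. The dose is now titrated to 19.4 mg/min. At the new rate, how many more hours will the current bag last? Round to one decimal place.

Initial rate:
17.4 mg/min × 60 min/hr = 1044 mg/hr
Concentration = 5457 mg ÷ 178 mL = 30.6573 mg/mL
Rate = 1044 mg/hr ÷ 30.6573 mg/mL = 34.05388 mL/hr
Volume infused so far = 34.05388 mL/hr × 1 hr = 34.05388 mL
Volume remaining = 178 − 34.05388 = 143.9461 mL
New rate:
19.4 mg/min × 60 min/hr = 1164 mg/hr
Rate = 1164 mg/hr ÷ 30.6573 mg/mL = 37.96811 mL/hr
Time remaining = 143.9461 mL ÷ 37.96811 mL/hr = 3.791237 hr

3.8 hours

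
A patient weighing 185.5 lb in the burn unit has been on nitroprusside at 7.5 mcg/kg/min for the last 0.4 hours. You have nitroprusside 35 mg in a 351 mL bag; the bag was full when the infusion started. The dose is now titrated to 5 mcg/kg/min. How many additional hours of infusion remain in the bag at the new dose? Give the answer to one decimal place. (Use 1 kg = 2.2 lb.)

0.8 hours

Initial rate:
Weight = 185.5 lb ÷ 2.2 lb/kg = 84.31818 kg
Dose = 7.5 mcg/kg/min × 84.31818 kg = 632.3864 mcg/min
632.3864 mcg/min × 60 min/hr = 37943.18 mcg/hr
Concentration = 35 mg ÷ 351 mL = 0.0997151 mg/mL = 99.7151 mcg/mL
Rate = 37943.18 mcg/hr ÷ 99.7151 mcg/mL = 380.5159 mL/hr
Volume infused so far = 380.5159 mL/hr × 0.4 hr = 152.2064 mL
Volume remaining = 351 − 152.2064 = 198.7936 mL
New rate:
Dose = 5 mcg/kg/min × 84.31818 kg = 421.5909 mcg/min
421.5909 mcg/min × 60 min/hr = 25295.45 mcg/hr
Rate = 25295.45 mcg/hr ÷ 99.7151 mcg/mL = 253.6773 mL/hr
Time remaining = 198.7936 mL ÷ 253.6773 mL/hr = 0.7836478 hr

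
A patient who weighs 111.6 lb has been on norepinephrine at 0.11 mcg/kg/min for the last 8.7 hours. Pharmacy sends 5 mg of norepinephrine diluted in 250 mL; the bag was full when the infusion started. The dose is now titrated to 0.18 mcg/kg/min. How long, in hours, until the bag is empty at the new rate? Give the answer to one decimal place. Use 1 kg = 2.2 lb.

Initial rate:
Weight = 111.6 lb ÷ 2.2 lb/kg = 50.72727 kg
Dose = 0.11 mcg/kg/min × 50.72727 kg = 5.58 mcg/min
5.58 mcg/min × 60 min/hr = 334.8 mcg/hr
Concentration = 5 mg ÷ 250 mL = 0.02 mg/mL = 20 mcg/mL
Rate = 334.8 mcg/hr ÷ 20 mcg/mL = 16.74 mL/hr
Volume infused so far = 16.74 mL/hr × 8.7 hr = 145.638 mL
Volume remaining = 250 − 145.638 = 104.362 mL
New rate:
Dose = 0.18 mcg/kg/min × 50.72727 kg = 9.130909 mcg/min
9.130909 mcg/min × 60 min/hr = 547.8545 mcg/hr
Rate = 547.8545 mcg/hr ÷ 20 mcg/mL = 27.39273 mL/hr
Time remaining = 104.362 mL ÷ 27.39273 mL/hr = 3.809843 hr

3.8 hours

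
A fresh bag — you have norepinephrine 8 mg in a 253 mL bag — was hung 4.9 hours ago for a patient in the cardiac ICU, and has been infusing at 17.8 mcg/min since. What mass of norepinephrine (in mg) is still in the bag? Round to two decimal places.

17.8 mcg/min × 60 min/hr = 1068 mcg/hr
Concentration = 8 mg ÷ 253 mL = 0.03162055 mg/mL = 31.62055 mcg/mL
Rate = 1068 mcg/hr ÷ 31.62055 mcg/mL = 33.7755 mL/hr
Volume infused = 33.7755 mL/hr × 4.9 hr = 165.5 mL
Volume remaining = 253 − 165.5 = 87.50005 mL
Drug remaining = 87.50005 mL × 31.62055 mcg/mL = 2766.8 mcg = 2.7668 mg

2.77 mg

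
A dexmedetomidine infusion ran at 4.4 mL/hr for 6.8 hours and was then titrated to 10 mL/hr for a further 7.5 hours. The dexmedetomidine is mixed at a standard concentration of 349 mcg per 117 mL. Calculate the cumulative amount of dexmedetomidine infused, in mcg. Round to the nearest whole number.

Concentration = 349 mcg ÷ 117 mL = 2.982906 mcg/mL
Stage 1: 4.4 mL/hr × 6.8 hr = 29.92 mL → 29.92 mL × 2.982906 mcg/mL = 89.24855 mcg
Stage 2: 10 mL/hr × 7.5 hr = 75 mL → 75 mL × 2.982906 mcg/mL = 223.7179 mcg
Total = 89.24855 + 223.7179 = 312.9665 mcg

313 mcg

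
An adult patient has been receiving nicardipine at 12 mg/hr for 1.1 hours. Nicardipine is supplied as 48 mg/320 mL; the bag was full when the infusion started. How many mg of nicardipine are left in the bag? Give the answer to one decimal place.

Concentration = 48 mg ÷ 320 mL = 0.15 mg/mL
Rate = 12 mg/hr ÷ 0.15 mg/mL = 80 mL/hr
Volume infused = 80 mL/hr × 1.1 hr = 88 mL
Volume remaining = 320 − 88 = 232 mL
Drug remaining = 232 mL × 0.15 mg/mL = 34.8 mg

34.8 mg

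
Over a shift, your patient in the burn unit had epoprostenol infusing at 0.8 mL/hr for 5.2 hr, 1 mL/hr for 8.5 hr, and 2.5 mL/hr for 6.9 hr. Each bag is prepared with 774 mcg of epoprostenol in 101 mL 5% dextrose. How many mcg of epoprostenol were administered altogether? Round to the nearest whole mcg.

Concentration = 774 mcg ÷ 101 mL = 7.663366 mcg/mL
Stage 1: 0.8 mL/hr × 5.2 hr = 4.16 mL → 4.16 mL × 7.663366 mcg/mL = 31.8796 mcg
Stage 2: 1 mL/hr × 8.5 hr = 8.5 mL → 8.5 mL × 7.663366 mcg/mL = 65.13861 mcg
Stage 3: 2.5 mL/hr × 6.9 hr = 17.25 mL → 17.25 mL × 7.663366 mcg/mL = 132.1931 mcg
Total = 31.8796 + 65.13861 + 132.1931 = 229.2113 mcg

229 mcg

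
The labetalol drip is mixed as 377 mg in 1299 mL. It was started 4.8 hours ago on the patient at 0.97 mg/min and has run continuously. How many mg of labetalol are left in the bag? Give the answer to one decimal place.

97.6 mg

0.97 mg/min × 60 min/hr = 58.2 mg/hr
Concentration = 377 mg ÷ 1299 mL = 0.2902232 mg/mL
Rate = 58.2 mg/hr ÷ 0.2902232 mg/mL = 200.5353 mL/hr
Volume infused = 200.5353 mL/hr × 4.8 hr = 962.5693 mL
Volume remaining = 1299 − 962.5693 = 336.4307 mL
Drug remaining = 336.4307 mL × 0.2902232 mg/mL = 97.64 mg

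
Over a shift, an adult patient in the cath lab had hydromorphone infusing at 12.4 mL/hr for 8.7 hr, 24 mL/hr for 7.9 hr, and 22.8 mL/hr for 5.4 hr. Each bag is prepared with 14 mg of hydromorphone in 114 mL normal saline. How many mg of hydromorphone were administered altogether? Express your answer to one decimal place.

51.7 mg

Concentration = 14 mg ÷ 114 mL = 0.122807 mg/mL
Stage 1: 12.4 mL/hr × 8.7 hr = 107.88 mL → 107.88 mL × 0.122807 mg/mL = 13.24842 mg
Stage 2: 24 mL/hr × 7.9 hr = 189.6 mL → 189.6 mL × 0.122807 mg/mL = 23.28421 mg
Stage 3: 22.8 mL/hr × 5.4 hr = 123.12 mL → 123.12 mL × 0.122807 mg/mL = 15.12 mg
Total = 13.24842 + 23.28421 + 15.12 = 51.65263 mg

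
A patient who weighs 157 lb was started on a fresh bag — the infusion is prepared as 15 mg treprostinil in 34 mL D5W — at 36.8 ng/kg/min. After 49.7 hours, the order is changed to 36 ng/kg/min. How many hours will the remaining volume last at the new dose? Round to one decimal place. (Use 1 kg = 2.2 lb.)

Initial rate:
Weight = 157 lb ÷ 2.2 lb/kg = 71.36364 kg
Dose = 36.8 ng/kg/min × 71.36364 kg = 2626.182 ng/min
2626.182 ng/min × 60 min/hr = 157570.9 ng/hr
Concentration = 15 mg ÷ 34 mL = 0.4411765 mg/mL = 441176.5 ng/mL
Rate = 157570.9 ng/hr ÷ 441176.5 ng/mL = 0.3571607 mL/hr
Volume infused so far = 0.3571607 mL/hr × 49.7 hr = 17.75089 mL
Volume remaining = 34 − 17.75089 = 16.24911 mL
New rate:
Dose = 36 ng/kg/min × 71.36364 kg = 2569.091 ng/min
2569.091 ng/min × 60 min/hr = 154145.5 ng/hr
Rate = 154145.5 ng/hr ÷ 441176.5 ng/mL = 0.3493964 mL/hr
Time remaining = 16.24911 mL ÷ 0.3493964 mL/hr = 46.50624 hr

46.5 hours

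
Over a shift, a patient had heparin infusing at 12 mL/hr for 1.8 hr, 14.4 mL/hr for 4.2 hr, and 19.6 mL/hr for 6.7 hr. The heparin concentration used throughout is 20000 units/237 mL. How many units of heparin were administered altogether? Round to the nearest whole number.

Concentration = 20000 units ÷ 237 mL = 84.38819 units/mL
Stage 1: 12 mL/hr × 1.8 hr = 21.6 mL → 21.6 mL × 84.38819 units/mL = 1822.785 units
Stage 2: 14.4 mL/hr × 4.2 hr = 60.48 mL → 60.48 mL × 84.38819 units/mL = 5103.797 units
Stage 3: 19.6 mL/hr × 6.7 hr = 131.32 mL → 131.32 mL × 84.38819 units/mL = 11081.86 units
Total = 1822.785 + 5103.797 + 11081.86 = 18008.44 units

18008 units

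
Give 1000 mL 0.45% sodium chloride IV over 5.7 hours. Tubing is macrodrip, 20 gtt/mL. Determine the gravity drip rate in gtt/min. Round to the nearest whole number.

58 gtt/min

1000 mL ÷ (5.7 hr × 60 = 342 min) = 2.923977 mL/min
2.923977 mL/min × 20 gtt/mL = 58.47953 gtt/min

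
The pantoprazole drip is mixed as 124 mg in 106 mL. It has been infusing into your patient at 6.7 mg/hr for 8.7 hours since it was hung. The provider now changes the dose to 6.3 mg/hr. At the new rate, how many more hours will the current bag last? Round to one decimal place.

10.4 hours

Initial rate:
Concentration = 124 mg ÷ 106 mL = 1.169811 mg/mL
Rate = 6.7 mg/hr ÷ 1.169811 mg/mL = 5.727419 mL/hr
Volume infused so far = 5.727419 mL/hr × 8.7 hr = 49.82855 mL
Volume remaining = 106 − 49.82855 = 56.17145 mL
New rate:
Rate = 6.3 mg/hr ÷ 1.169811 mg/mL = 5.385484 mL/hr
Time remaining = 56.17145 mL ÷ 5.385484 mL/hr = 10.43016 hr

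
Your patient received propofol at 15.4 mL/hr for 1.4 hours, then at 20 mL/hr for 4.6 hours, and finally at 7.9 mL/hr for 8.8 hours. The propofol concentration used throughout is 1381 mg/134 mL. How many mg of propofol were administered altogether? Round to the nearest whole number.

1887 mg

Concentration = 1381 mg ÷ 134 mL = 10.30597 mg/mL
Stage 1: 15.4 mL/hr × 1.4 hr = 21.56 mL → 21.56 mL × 10.30597 mg/mL = 222.1967 mg
Stage 2: 20 mL/hr × 4.6 hr = 92 mL → 92 mL × 10.30597 mg/mL = 948.1493 mg
Stage 3: 7.9 mL/hr × 8.8 hr = 69.52 mL → 69.52 mL × 10.30597 mg/mL = 716.471 mg
Total = 222.1967 + 948.1493 + 716.471 = 1886.817 mg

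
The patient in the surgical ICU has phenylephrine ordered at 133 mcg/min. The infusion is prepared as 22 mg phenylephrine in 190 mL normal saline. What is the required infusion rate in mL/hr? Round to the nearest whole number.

69 mL/hr

133 mcg/min × 60 min/hr = 7980 mcg/hr
Concentration = 22 mg ÷ 190 mL = 0.1157895 mg/mL = 115.7895 mcg/mL
Rate = 7980 mcg/hr ÷ 115.7895 mcg/mL = 68.91818 mL/hr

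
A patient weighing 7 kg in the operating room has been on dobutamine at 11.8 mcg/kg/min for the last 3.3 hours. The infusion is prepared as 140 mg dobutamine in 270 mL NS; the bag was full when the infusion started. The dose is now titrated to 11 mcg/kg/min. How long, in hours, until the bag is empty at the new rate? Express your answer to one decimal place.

Initial rate:
Dose = 11.8 mcg/kg/min × 7 kg = 82.6 mcg/min
82.6 mcg/min × 60 min/hr = 4956 mcg/hr
Concentration = 140 mg ÷ 270 mL = 0.5185185 mg/mL = 518.5185 mcg/mL
Rate = 4956 mcg/hr ÷ 518.5185 mcg/mL = 9.558 mL/hr
Volume infused so far = 9.558 mL/hr × 3.3 hr = 31.5414 mL
Volume remaining = 270 − 31.5414 = 238.4586 mL
New rate:
Dose = 11 mcg/kg/min × 7 kg = 77 mcg/min
77 mcg/min × 60 min/hr = 4620 mcg/hr
Rate = 4620 mcg/hr ÷ 518.5185 mcg/mL = 8.91 mL/hr
Time remaining = 238.4586 mL ÷ 8.91 mL/hr = 26.76303 hr

26.8 hours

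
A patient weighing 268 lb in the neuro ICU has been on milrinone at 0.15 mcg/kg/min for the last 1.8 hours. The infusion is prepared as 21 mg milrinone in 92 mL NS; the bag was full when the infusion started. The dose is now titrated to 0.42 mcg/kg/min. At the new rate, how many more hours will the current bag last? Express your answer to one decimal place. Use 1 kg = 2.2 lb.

Initial rate:
Weight = 268 lb ÷ 2.2 lb/kg = 121.8182 kg
Dose = 0.15 mcg/kg/min × 121.8182 kg = 18.27273 mcg/min
18.27273 mcg/min × 60 min/hr = 1096.364 mcg/hr
Concentration = 21 mg ÷ 92 mL = 0.2282609 mg/mL = 228.2609 mcg/mL
Rate = 1096.364 mcg/hr ÷ 228.2609 mcg/mL = 4.803117 mL/hr
Volume infused so far = 4.803117 mL/hr × 1.8 hr = 8.64561 mL
Volume remaining = 92 − 8.64561 = 83.35439 mL
New rate:
Dose = 0.42 mcg/kg/min × 121.8182 kg = 51.16364 mcg/min
51.16364 mcg/min × 60 min/hr = 3069.818 mcg/hr
Rate = 3069.818 mcg/hr ÷ 228.2609 mcg/mL = 13.44873 mL/hr
Time remaining = 83.35439 mL ÷ 13.44873 mL/hr = 6.197939 hr

6.2 hours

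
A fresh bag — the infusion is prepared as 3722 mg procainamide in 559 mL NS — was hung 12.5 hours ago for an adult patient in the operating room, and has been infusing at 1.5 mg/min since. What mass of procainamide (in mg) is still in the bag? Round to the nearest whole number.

2597 mg

1.5 mg/min × 60 min/hr = 90 mg/hr
Concentration = 3722 mg ÷ 559 mL = 6.658318 mg/mL
Rate = 90 mg/hr ÷ 6.658318 mg/mL = 13.51693 mL/hr
Volume infused = 13.51693 mL/hr × 12.5 hr = 168.9616 mL
Volume remaining = 559 − 168.9616 = 390.0384 mL
Drug remaining = 390.0384 mL × 6.658318 mg/mL = 2597 mg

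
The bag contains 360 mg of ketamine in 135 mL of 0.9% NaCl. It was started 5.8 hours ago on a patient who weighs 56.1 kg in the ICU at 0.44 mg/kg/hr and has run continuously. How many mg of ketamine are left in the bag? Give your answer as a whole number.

217 mg

Dose = 0.44 mg/kg/hr × 56.1 kg = 24.684 mg/hr
Concentration = 360 mg ÷ 135 mL = 2.666667 mg/mL
Rate = 24.684 mg/hr ÷ 2.666667 mg/mL = 9.2565 mL/hr
Volume infused = 9.2565 mL/hr × 5.8 hr = 53.6877 mL
Volume remaining = 135 − 53.6877 = 81.3123 mL
Drug remaining = 81.3123 mL × 2.666667 mg/mL = 216.8328 mg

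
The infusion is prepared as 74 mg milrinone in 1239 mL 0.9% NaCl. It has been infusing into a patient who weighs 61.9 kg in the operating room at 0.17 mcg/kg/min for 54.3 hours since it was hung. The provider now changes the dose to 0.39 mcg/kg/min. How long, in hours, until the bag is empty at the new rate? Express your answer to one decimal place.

27.4 hours

Initial rate:
Dose = 0.17 mcg/kg/min × 61.9 kg = 10.523 mcg/min
10.523 mcg/min × 60 min/hr = 631.38 mcg/hr
Concentration = 74 mg ÷ 1239 mL = 0.05972559 mg/mL = 59.72559 mcg/mL
Rate = 631.38 mcg/hr ÷ 59.72559 mcg/mL = 10.57135 mL/hr
Volume infused so far = 10.57135 mL/hr × 54.3 hr = 574.0242 mL
Volume remaining = 1239 − 574.0242 = 664.9758 mL
New rate:
Dose = 0.39 mcg/kg/min × 61.9 kg = 24.141 mcg/min
24.141 mcg/min × 60 min/hr = 1448.46 mcg/hr
Rate = 1448.46 mcg/hr ÷ 59.72559 mcg/mL = 24.25192 mL/hr
Time remaining = 664.9758 mL ÷ 24.25192 mL/hr = 27.41951 hr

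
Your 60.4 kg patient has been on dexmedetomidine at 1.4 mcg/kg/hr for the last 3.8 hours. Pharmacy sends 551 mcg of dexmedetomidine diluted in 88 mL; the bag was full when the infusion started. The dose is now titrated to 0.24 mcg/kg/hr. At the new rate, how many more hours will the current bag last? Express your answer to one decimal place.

Initial rate:
Dose = 1.4 mcg/kg/hr × 60.4 kg = 84.56 mcg/hr
Concentration = 551 mcg ÷ 88 mL = 6.261364 mcg/mL
Rate = 84.56 mcg/hr ÷ 6.261364 mcg/mL = 13.50505 mL/hr
Volume infused so far = 13.50505 mL/hr × 3.8 hr = 51.31917 mL
Volume remaining = 88 − 51.31917 = 36.68083 mL
New rate:
Dose = 0.24 mcg/kg/hr × 60.4 kg = 14.496 mcg/hr
Rate = 14.496 mcg/hr ÷ 6.261364 mcg/mL = 2.315151 mL/hr
Time remaining = 36.68083 mL ÷ 2.315151 mL/hr = 15.84382 hr

15.8 hours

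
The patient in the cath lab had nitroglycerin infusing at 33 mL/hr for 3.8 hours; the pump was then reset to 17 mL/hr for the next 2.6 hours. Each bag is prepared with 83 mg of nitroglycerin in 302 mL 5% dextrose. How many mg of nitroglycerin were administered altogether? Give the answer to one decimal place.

46.6 mg

Concentration = 83 mg ÷ 302 mL = 0.2748344 mg/mL
Stage 1: 33 mL/hr × 3.8 hr = 125.4 mL → 125.4 mL × 0.2748344 mg/mL = 34.46424 mg
Stage 2: 17 mL/hr × 2.6 hr = 44.2 mL → 44.2 mL × 0.2748344 mg/mL = 12.14768 mg
Total = 34.46424 + 12.14768 = 46.61192 mg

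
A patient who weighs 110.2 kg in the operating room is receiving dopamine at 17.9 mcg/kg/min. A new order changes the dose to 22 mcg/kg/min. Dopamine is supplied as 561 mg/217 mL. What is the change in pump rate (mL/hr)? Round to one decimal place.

10.5 mL/hr

At the current dose:
Dose = 17.9 mcg/kg/min × 110.2 kg = 1972.58 mcg/min
1972.58 mcg/min × 60 min/hr = 118354.8 mcg/hr
Concentration = 561 mg ÷ 217 mL = 2.585253 mg/mL = 2585.253 mcg/mL
Rate = 118354.8 mcg/hr ÷ 2585.253 mcg/mL = 45.78073 mL/hr
At the new dose:
Dose = 22 mcg/kg/min × 110.2 kg = 2424.4 mcg/min
2424.4 mcg/min × 60 min/hr = 145464 mcg/hr
Rate = 145464 mcg/hr ÷ 2585.253 mcg/mL = 56.26682 mL/hr
Change = 56.26682 − 45.78073 = 10.48609 mL/hr → 10.48609 mL/hr increase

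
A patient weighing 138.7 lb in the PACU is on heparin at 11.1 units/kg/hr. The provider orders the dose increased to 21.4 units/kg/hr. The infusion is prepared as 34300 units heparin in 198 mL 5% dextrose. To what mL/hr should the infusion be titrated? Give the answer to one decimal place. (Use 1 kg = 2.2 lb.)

Weight = 138.7 lb ÷ 2.2 lb/kg = 63.04545 kg
Dose = 21.4 units/kg/hr × 63.04545 kg = 1349.173 units/hr
Concentration = 34300 units ÷ 198 mL = 173.2323 units/mL
Rate = 1349.173 units/hr ÷ 173.2323 units/mL = 7.788227 mL/hr

7.8 mL/hr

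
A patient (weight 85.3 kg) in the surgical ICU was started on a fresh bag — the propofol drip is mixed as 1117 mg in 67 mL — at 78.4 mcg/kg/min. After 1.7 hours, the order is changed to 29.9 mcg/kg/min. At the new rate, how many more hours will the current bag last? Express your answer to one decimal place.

Initial rate:
Dose = 78.4 mcg/kg/min × 85.3 kg = 6687.52 mcg/min
6687.52 mcg/min × 60 min/hr = 401251.2 mcg/hr
Concentration = 1117 mg ÷ 67 mL = 16.67164 mg/mL = 16671.64 mcg/mL
Rate = 401251.2 mcg/hr ÷ 16671.64 mcg/mL = 24.06789 mL/hr
Volume infused so far = 24.06789 mL/hr × 1.7 hr = 40.91541 mL
Volume remaining = 67 − 40.91541 = 26.08459 mL
New rate:
Dose = 29.9 mcg/kg/min × 85.3 kg = 2550.47 mcg/min
2550.47 mcg/min × 60 min/hr = 153028.2 mcg/hr
Rate = 153028.2 mcg/hr ÷ 16671.64 mcg/mL = 9.178952 mL/hr
Time remaining = 26.08459 mL ÷ 9.178952 mL/hr = 2.841783 hr

2.8 hours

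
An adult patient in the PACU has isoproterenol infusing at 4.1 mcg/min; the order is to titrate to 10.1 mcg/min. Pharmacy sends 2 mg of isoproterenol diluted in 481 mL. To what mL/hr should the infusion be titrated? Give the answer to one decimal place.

145.7 mL/hr

10.1 mcg/min × 60 min/hr = 606 mcg/hr
Concentration = 2 mg ÷ 481 mL = 0.004158004 mg/mL = 4.158004 mcg/mL
Rate = 606 mcg/hr ÷ 4.158004 mcg/mL = 145.743 mL/hr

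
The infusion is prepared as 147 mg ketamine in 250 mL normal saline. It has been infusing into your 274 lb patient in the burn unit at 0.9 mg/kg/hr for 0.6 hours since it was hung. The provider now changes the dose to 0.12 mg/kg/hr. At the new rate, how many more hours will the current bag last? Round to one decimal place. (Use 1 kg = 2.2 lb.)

5.3 hours

Initial rate:
Weight = 274 lb ÷ 2.2 lb/kg = 124.5455 kg
Dose = 0.9 mg/kg/hr × 124.5455 kg = 112.0909 mg/hr
Concentration = 147 mg ÷ 250 mL = 0.588 mg/mL
Rate = 112.0909 mg/hr ÷ 0.588 mg/mL = 190.6308 mL/hr
Volume infused so far = 190.6308 mL/hr × 0.6 hr = 114.3785 mL
Volume remaining = 250 − 114.3785 = 135.6215 mL
New rate:
Dose = 0.12 mg/kg/hr × 124.5455 kg = 14.94545 mg/hr
Rate = 14.94545 mg/hr ÷ 0.588 mg/mL = 25.41744 mL/hr
Time remaining = 135.6215 mL ÷ 25.41744 mL/hr = 5.335766 hr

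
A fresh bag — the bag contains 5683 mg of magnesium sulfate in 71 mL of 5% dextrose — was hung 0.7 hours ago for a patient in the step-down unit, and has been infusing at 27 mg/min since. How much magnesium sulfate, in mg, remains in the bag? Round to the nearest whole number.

4549 mg

27 mg/min × 60 min/hr = 1620 mg/hr
Concentration = 5683 mg ÷ 71 mL = 80.04225 mg/mL
Rate = 1620 mg/hr ÷ 80.04225 mg/mL = 20.23931 mL/hr
Volume infused = 20.23931 mL/hr × 0.7 hr = 14.16752 mL
Volume remaining = 71 − 14.16752 = 56.83248 mL
Drug remaining = 56.83248 mL × 80.04225 mg/mL = 4549 mg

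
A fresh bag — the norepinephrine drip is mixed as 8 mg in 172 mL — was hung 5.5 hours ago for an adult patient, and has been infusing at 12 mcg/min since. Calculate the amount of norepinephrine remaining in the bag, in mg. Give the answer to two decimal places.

12 mcg/min × 60 min/hr = 720 mcg/hr
Concentration = 8 mg ÷ 172 mL = 0.04651163 mg/mL = 46.51163 mcg/mL
Rate = 720 mcg/hr ÷ 46.51163 mcg/mL = 15.48 mL/hr
Volume infused = 15.48 mL/hr × 5.5 hr = 85.14 mL
Volume remaining = 172 − 85.14 = 86.86 mL
Drug remaining = 86.86 mL × 46.51163 mcg/mL = 4040 mcg = 4.04 mg

4.04 mg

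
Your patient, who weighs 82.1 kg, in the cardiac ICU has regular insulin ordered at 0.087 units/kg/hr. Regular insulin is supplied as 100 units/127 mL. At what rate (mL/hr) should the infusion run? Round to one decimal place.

9.1 mL/hr

Dose = 0.087 units/kg/hr × 82.1 kg = 7.1427 units/hr
Concentration = 100 units ÷ 127 mL = 0.7874016 units/mL
Rate = 7.1427 units/hr ÷ 0.7874016 units/mL = 9.071229 mL/hr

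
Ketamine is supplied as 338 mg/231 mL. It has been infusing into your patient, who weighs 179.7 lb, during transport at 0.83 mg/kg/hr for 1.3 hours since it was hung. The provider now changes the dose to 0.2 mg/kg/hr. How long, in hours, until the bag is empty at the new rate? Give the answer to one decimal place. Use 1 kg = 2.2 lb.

Initial rate:
Weight = 179.7 lb ÷ 2.2 lb/kg = 81.68182 kg
Dose = 0.83 mg/kg/hr × 81.68182 kg = 67.79591 mg/hr
Concentration = 338 mg ÷ 231 mL = 1.463203 mg/mL
Rate = 67.79591 mg/hr ÷ 1.463203 mg/mL = 46.33389 mL/hr
Volume infused so far = 46.33389 mL/hr × 1.3 hr = 60.23406 mL
Volume remaining = 231 − 60.23406 = 170.7659 mL
New rate:
Dose = 0.2 mg/kg/hr × 81.68182 kg = 16.33636 mg/hr
Rate = 16.33636 mg/hr ÷ 1.463203 mg/mL = 11.16479 mL/hr
Time remaining = 170.7659 mL ÷ 11.16479 mL/hr = 15.29504 hr

15.3 hours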